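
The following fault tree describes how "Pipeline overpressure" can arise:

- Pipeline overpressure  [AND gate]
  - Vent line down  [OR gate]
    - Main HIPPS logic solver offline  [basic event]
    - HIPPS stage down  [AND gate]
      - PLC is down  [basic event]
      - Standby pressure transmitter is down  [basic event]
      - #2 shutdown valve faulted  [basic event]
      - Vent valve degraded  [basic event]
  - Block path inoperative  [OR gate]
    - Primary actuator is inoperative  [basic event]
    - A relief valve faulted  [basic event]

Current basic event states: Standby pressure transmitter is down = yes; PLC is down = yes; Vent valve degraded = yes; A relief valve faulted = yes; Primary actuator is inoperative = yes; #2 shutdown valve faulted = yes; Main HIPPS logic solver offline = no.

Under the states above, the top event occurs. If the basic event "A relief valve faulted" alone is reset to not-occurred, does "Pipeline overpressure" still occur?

Counterfactual: set "A relief valve faulted" to not occurred.
HIPPS stage down [AND]: PLC is down=occurs, Standby pressure transmitter is down=occurs, #2 shutdown valve faulted=occurs, Vent valve degraded=occurs → all inputs occur → occurs.
Vent line down [OR]: Main HIPPS logic solver offline=not, HIPPS stage down=occurs → at least one input occurs → occurs.
Block path inoperative [OR]: Primary actuator is inoperative=occurs, A relief valve faulted=not → at least one input occurs → occurs.
Pipeline overpressure [AND]: Vent line down=occurs, Block path inoperative=occurs → all inputs occur → occurs.

Yes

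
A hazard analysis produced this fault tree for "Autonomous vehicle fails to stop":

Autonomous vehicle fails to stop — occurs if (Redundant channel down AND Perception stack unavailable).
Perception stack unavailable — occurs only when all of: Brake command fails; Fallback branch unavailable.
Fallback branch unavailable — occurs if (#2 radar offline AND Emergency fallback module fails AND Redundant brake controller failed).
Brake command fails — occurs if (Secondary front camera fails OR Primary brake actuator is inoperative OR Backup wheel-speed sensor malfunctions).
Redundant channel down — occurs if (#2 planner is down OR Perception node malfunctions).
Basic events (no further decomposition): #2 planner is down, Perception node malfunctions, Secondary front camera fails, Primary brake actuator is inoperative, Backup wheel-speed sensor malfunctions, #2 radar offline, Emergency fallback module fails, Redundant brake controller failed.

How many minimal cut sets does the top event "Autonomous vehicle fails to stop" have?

6

Redundant channel down [OR]: union of children's cut sets → 2 cut set(s).
Brake command fails [OR]: union of children's cut sets → 3 cut set(s).
Fallback branch unavailable [AND]: one cut set from each child combined → 1 × 1 × 1 = 1 cut set(s).
Perception stack unavailable [AND]: one cut set from each child combined → 3 × 1 = 3 cut set(s).
Autonomous vehicle fails to stop [AND]: one cut set from each child combined → 2 × 3 = 6 cut set(s).
Minimal cut sets: {#2 planner is down, #2 radar offline, Emergency fallback module fails, Redundant brake controller failed, Secondary front camera fails}; {#2 planner is down, #2 radar offline, Emergency fallback module fails, Primary brake actuator is inoperative, Redundant brake controller failed}; {#2 planner is down, #2 radar offline, Backup wheel-speed sensor malfunctions, Emergency fallback module fails, Redundant brake controller failed}; {#2 radar offline, Emergency fallback module fails, Perception node malfunctions, Redundant brake controller failed, Secondary front camera fails}; {#2 radar offline, Emergency fallback module fails, Perception node malfunctions, Primary brake actuator is inoperative, Redundant brake controller failed}; {#2 radar offline, Backup wheel-speed sensor malfunctions, Emergency fallback module fails, Perception node malfunctions, Redundant brake controller failed}.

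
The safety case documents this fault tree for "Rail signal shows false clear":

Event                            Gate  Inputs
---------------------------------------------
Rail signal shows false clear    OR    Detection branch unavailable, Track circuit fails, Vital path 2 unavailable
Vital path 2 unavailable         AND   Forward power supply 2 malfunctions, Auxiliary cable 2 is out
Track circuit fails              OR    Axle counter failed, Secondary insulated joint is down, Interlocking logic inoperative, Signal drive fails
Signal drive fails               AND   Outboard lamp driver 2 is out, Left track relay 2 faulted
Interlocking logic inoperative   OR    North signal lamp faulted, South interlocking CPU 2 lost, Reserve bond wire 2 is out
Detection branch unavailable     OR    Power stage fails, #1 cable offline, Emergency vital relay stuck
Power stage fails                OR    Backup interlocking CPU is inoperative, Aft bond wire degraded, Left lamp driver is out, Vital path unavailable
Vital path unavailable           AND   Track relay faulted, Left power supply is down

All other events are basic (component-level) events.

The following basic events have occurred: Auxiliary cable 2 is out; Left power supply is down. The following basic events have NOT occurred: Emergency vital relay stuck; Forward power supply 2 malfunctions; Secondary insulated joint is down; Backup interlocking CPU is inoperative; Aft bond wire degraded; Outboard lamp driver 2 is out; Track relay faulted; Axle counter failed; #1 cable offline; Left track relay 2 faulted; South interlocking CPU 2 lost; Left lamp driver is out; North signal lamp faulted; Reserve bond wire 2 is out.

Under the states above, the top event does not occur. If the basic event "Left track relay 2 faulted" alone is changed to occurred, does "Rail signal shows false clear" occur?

No

Counterfactual: set "Left track relay 2 faulted" to occurred.
Vital path unavailable [AND]: Track relay faulted=not, Left power supply is down=occurs → not all inputs occur → does not occur.
Power stage fails [OR]: Backup interlocking CPU is inoperative=not, Aft bond wire degraded=not, Left lamp driver is out=not, Vital path unavailable=not → no input occurs → does not occur.
Detection branch unavailable [OR]: Power stage fails=not, #1 cable offline=not, Emergency vital relay stuck=not → no input occurs → does not occur.
Interlocking logic inoperative [OR]: North signal lamp faulted=not, South interlocking CPU 2 lost=not, Reserve bond wire 2 is out=not → no input occurs → does not occur.
Signal drive fails [AND]: Outboard lamp driver 2 is out=not, Left track relay 2 faulted=occurs → not all inputs occur → does not occur.
Track circuit fails [OR]: Axle counter failed=not, Secondary insulated joint is down=not, Interlocking logic inoperative=not, Signal drive fails=not → no input occurs → does not occur.
Vital path 2 unavailable [AND]: Forward power supply 2 malfunctions=not, Auxiliary cable 2 is out=occurs → not all inputs occur → does not occur.
Rail signal shows false clear [OR]: Detection branch unavailable=not, Track circuit fails=not, Vital path 2 unavailable=not → no input occurs → does not occur.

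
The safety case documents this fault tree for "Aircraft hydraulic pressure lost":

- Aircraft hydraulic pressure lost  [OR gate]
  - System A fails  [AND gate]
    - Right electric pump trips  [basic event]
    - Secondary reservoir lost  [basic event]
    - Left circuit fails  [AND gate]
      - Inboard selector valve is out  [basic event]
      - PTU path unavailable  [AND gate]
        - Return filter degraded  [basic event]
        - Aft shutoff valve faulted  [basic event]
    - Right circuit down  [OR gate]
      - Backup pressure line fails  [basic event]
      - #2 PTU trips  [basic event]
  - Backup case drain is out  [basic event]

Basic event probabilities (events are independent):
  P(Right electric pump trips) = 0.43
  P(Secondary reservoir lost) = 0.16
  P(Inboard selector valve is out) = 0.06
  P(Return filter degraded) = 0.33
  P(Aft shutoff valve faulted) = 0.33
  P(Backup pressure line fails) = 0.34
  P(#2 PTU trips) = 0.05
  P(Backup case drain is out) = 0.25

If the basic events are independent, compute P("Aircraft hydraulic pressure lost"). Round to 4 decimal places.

P(PTU path unavailable) [AND] = 0.33 × 0.33 = 0.108900
P(Left circuit fails) [AND] = 0.06 × 0.108900 = 0.006534
P(Right circuit down) [OR] = 1 − (1−0.34) × (1−0.05) = 0.373000
P(System A fails) [AND] = 0.43 × 0.16 × 0.006534 × 0.373000 = 0.000168
P(Aircraft hydraulic pressure lost) [OR] = 1 − (1−0.000168) × (1−0.25) = 0.250126
Rounded to 4 decimal places: P(Aircraft hydraulic pressure lost) ≈ 0.2501.

0.2501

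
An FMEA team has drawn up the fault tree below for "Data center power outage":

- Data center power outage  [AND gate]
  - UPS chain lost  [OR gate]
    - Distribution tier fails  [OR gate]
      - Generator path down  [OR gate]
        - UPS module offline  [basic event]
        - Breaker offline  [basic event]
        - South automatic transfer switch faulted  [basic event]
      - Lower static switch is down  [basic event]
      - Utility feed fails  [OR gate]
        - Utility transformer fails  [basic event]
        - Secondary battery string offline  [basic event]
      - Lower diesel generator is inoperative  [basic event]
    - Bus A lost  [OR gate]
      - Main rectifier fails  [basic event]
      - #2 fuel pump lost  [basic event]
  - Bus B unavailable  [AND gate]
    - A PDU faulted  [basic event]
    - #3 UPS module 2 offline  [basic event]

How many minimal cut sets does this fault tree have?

Generator path down [OR]: union of children's cut sets → 3 cut set(s).
Utility feed fails [OR]: union of children's cut sets → 2 cut set(s).
Distribution tier fails [OR]: union of children's cut sets → 7 cut set(s).
Bus A lost [OR]: union of children's cut sets → 2 cut set(s).
UPS chain lost [OR]: union of children's cut sets → 9 cut set(s).
Bus B unavailable [AND]: one cut set from each child combined → 1 × 1 = 1 cut set(s).
Data center power outage [AND]: one cut set from each child combined → 9 × 1 = 9 cut set(s).
Minimal cut sets: {#3 UPS module 2 offline, A PDU faulted, UPS module offline}; {#3 UPS module 2 offline, A PDU faulted, Breaker offline}; {#3 UPS module 2 offline, A PDU faulted, South automatic transfer switch faulted}; {#3 UPS module 2 offline, A PDU faulted, Lower static switch is down}; {#3 UPS module 2 offline, A PDU faulted, Utility transformer fails}; {#3 UPS module 2 offline, A PDU faulted, Secondary battery string offline}; {#3 UPS module 2 offline, A PDU faulted, Lower diesel generator is inoperative}; {#3 UPS module 2 offline, A PDU faulted, Main rectifier fails}; {#2 fuel pump lost, #3 UPS module 2 offline, A PDU faulted}.

9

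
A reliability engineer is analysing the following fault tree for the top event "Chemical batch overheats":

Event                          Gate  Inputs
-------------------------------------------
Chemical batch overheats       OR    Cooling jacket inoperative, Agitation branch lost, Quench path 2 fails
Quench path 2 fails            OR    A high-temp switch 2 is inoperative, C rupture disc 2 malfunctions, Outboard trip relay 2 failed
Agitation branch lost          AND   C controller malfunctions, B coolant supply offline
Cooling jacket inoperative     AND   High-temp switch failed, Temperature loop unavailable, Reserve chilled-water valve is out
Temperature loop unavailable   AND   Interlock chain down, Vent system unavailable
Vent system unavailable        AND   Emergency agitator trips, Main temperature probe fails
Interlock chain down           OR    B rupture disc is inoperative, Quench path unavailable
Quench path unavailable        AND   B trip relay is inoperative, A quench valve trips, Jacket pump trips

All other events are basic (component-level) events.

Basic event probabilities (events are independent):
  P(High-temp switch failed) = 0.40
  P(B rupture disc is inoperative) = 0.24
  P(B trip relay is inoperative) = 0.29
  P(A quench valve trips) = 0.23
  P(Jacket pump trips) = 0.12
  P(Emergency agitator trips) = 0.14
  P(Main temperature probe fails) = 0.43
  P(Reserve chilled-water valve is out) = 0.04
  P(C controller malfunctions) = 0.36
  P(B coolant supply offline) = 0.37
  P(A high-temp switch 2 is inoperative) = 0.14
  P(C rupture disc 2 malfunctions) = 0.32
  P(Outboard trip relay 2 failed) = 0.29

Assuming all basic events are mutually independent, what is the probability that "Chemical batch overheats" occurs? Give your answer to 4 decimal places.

0.6402

P(Quench path unavailable) [AND] = 0.29 × 0.23 × 0.12 = 0.008004
P(Interlock chain down) [OR] = 1 − (1−0.24) × (1−0.008004) = 0.246083
P(Vent system unavailable) [AND] = 0.14 × 0.43 = 0.060200
P(Temperature loop unavailable) [AND] = 0.246083 × 0.060200 = 0.014814
P(Cooling jacket inoperative) [AND] = 0.40 × 0.014814 × 0.04 = 0.000237
P(Agitation branch lost) [AND] = 0.36 × 0.37 = 0.133200
P(Quench path 2 fails) [OR] = 1 − (1−0.14) × (1−0.32) × (1−0.29) = 0.584792
P(Chemical batch overheats) [OR] = 1 − (1−0.000237) × (1−0.133200) × (1−0.584792) = 0.640183
Rounded to 4 decimal places: P(Chemical batch overheats) ≈ 0.6402.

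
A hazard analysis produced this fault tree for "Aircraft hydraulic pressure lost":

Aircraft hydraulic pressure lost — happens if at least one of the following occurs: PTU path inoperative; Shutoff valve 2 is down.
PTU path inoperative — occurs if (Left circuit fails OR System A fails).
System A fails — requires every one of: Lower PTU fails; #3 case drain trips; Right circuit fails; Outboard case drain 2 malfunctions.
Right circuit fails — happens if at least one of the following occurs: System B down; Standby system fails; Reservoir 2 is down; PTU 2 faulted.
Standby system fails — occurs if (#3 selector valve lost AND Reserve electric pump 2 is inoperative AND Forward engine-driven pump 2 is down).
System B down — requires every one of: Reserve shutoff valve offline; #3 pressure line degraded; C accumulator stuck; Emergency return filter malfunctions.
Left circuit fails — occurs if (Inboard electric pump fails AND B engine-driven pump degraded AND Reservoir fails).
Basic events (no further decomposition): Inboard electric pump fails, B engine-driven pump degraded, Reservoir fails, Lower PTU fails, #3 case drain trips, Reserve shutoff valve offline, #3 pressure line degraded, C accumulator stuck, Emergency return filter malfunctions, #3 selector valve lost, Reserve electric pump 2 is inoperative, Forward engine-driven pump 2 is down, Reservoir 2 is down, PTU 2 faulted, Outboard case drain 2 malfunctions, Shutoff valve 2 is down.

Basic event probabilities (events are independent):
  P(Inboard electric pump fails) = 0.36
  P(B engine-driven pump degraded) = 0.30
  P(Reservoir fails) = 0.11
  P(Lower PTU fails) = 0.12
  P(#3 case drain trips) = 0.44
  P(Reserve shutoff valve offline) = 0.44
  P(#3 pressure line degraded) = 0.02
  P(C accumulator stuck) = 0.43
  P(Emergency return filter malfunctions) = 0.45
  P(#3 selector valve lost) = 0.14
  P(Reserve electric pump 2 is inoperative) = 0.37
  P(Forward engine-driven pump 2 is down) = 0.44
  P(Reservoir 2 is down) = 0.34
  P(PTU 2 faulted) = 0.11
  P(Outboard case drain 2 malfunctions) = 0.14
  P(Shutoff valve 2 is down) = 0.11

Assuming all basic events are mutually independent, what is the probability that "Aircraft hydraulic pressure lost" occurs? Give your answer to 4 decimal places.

0.1233

P(Left circuit fails) [AND] = 0.36 × 0.30 × 0.11 = 0.011880
P(System B down) [AND] = 0.44 × 0.02 × 0.43 × 0.45 = 0.001703
P(Standby system fails) [AND] = 0.14 × 0.37 × 0.44 = 0.022792
P(Right circuit fails) [OR] = 1 − (1−0.001703) × (1−0.022792) × (1−0.34) × (1−0.11) = 0.426966
P(System A fails) [AND] = 0.12 × 0.44 × 0.426966 × 0.14 = 0.003156
P(PTU path inoperative) [OR] = 1 − (1−0.011880) × (1−0.003156) = 0.014999
P(Aircraft hydraulic pressure lost) [OR] = 1 − (1−0.014999) × (1−0.11) = 0.123349
Rounded to 4 decimal places: P(Aircraft hydraulic pressure lost) ≈ 0.1233.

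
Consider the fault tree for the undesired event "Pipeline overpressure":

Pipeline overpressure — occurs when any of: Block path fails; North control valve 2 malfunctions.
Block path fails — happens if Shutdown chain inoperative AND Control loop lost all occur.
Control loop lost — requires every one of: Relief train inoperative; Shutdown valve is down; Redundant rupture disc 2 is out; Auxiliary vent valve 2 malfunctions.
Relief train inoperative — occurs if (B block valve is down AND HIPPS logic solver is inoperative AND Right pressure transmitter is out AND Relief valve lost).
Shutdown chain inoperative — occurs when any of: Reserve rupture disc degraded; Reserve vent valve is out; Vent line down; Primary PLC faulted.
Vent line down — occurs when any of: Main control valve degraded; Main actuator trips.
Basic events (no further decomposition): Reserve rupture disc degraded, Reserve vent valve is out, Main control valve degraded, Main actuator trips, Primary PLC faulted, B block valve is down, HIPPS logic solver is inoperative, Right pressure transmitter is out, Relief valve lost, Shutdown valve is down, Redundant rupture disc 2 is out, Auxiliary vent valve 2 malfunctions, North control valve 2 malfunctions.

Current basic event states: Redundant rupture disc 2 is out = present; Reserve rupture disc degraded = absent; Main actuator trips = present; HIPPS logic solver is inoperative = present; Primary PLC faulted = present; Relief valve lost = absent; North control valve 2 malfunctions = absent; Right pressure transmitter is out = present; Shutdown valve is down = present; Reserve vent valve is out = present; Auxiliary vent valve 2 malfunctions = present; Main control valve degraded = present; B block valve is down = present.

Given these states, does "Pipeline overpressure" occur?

Vent line down [OR]: Main control valve degraded=occurs, Main actuator trips=occurs → at least one input occurs → occurs.
Shutdown chain inoperative [OR]: Reserve rupture disc degraded=not, Reserve vent valve is out=occurs, Vent line down=occurs, Primary PLC faulted=occurs → at least one input occurs → occurs.
Relief train inoperative [AND]: B block valve is down=occurs, HIPPS logic solver is inoperative=occurs, Right pressure transmitter is out=occurs, Relief valve lost=not → not all inputs occur → does not occur.
Control loop lost [AND]: Relief train inoperative=not, Shutdown valve is down=occurs, Redundant rupture disc 2 is out=occurs, Auxiliary vent valve 2 malfunctions=occurs → not all inputs occur → does not occur.
Block path fails [AND]: Shutdown chain inoperative=occurs, Control loop lost=not → not all inputs occur → does not occur.
Pipeline overpressure [OR]: Block path fails=not, North control valve 2 malfunctions=not → no input occurs → does not occur.

No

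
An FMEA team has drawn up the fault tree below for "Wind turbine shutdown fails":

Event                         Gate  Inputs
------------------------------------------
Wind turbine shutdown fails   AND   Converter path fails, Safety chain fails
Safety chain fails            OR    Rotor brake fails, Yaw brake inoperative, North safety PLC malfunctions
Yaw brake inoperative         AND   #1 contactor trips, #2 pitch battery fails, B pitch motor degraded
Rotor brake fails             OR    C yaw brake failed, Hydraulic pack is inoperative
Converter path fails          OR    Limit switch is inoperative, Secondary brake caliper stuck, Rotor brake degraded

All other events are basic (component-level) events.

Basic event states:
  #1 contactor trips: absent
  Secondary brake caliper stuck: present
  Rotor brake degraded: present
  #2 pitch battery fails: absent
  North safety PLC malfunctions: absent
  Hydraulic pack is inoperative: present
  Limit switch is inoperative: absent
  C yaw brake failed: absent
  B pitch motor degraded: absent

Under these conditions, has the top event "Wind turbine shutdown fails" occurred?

Converter path fails [OR]: Limit switch is inoperative=not, Secondary brake caliper stuck=occurs, Rotor brake degraded=occurs → at least one input occurs → occurs.
Rotor brake fails [OR]: C yaw brake failed=not, Hydraulic pack is inoperative=occurs → at least one input occurs → occurs.
Yaw brake inoperative [AND]: #1 contactor trips=not, #2 pitch battery fails=not, B pitch motor degraded=not → not all inputs occur → does not occur.
Safety chain fails [OR]: Rotor brake fails=occurs, Yaw brake inoperative=not, North safety PLC malfunctions=not → at least one input occurs → occurs.
Wind turbine shutdown fails [AND]: Converter path fails=occurs, Safety chain fails=occurs → all inputs occur → occurs.

Yes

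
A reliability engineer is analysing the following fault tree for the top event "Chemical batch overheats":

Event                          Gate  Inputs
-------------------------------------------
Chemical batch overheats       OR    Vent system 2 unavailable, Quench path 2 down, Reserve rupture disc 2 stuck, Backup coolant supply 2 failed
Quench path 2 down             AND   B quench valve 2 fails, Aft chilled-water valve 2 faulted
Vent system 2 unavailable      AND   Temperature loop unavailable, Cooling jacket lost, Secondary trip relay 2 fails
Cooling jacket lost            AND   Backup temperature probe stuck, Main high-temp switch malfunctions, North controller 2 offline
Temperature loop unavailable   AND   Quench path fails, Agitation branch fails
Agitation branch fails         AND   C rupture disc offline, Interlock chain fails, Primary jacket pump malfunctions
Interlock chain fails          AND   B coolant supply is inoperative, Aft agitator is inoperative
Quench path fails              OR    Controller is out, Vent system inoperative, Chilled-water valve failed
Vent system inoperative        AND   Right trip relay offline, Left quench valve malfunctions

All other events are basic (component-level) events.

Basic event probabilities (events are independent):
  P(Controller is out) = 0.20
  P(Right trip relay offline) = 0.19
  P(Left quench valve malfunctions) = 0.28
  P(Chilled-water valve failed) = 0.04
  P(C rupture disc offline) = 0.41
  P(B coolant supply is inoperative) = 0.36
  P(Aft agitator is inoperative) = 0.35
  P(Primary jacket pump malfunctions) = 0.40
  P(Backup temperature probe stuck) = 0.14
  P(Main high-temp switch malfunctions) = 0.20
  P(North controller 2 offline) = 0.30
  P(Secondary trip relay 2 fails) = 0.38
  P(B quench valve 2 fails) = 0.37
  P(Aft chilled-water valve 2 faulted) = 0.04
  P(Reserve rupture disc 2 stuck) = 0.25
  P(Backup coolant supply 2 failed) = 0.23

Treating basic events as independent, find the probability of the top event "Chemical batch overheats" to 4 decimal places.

P(Vent system inoperative) [AND] = 0.19 × 0.28 = 0.053200
P(Quench path fails) [OR] = 1 − (1−0.20) × (1−0.053200) × (1−0.04) = 0.272858
P(Interlock chain fails) [AND] = 0.36 × 0.35 = 0.126000
P(Agitation branch fails) [AND] = 0.41 × 0.126000 × 0.40 = 0.020664
P(Temperature loop unavailable) [AND] = 0.272858 × 0.020664 = 0.005638
P(Cooling jacket lost) [AND] = 0.14 × 0.20 × 0.30 = 0.008400
P(Vent system 2 unavailable) [AND] = 0.005638 × 0.008400 × 0.38 = 0.000018
P(Quench path 2 down) [AND] = 0.37 × 0.04 = 0.014800
P(Chemical batch overheats) [OR] = 1 − (1−0.000018) × (1−0.014800) × (1−0.25) × (1−0.23) = 0.431057
Rounded to 4 decimal places: P(Chemical batch overheats) ≈ 0.4311.

0.4311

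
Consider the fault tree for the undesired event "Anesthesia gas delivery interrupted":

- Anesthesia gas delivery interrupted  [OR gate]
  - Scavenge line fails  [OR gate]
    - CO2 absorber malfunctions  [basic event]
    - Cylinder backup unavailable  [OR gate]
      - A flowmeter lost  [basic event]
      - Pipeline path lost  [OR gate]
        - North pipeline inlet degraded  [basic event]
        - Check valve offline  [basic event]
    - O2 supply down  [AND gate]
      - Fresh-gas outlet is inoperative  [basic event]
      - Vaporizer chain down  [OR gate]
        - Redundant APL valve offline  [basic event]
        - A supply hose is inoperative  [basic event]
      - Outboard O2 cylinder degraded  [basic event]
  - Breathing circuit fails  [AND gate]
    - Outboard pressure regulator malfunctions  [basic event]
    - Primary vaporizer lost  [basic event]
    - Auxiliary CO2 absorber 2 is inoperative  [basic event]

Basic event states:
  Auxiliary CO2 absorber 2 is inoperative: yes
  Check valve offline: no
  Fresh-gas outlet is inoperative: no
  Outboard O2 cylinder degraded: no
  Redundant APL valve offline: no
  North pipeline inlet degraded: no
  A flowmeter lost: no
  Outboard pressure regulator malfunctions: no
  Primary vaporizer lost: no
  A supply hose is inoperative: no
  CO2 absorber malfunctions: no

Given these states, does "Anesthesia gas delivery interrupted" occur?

Pipeline path lost [OR]: North pipeline inlet degraded=not, Check valve offline=not → no input occurs → does not occur.
Cylinder backup unavailable [OR]: A flowmeter lost=not, Pipeline path lost=not → no input occurs → does not occur.
Vaporizer chain down [OR]: Redundant APL valve offline=not, A supply hose is inoperative=not → no input occurs → does not occur.
O2 supply down [AND]: Fresh-gas outlet is inoperative=not, Vaporizer chain down=not, Outboard O2 cylinder degraded=not → not all inputs occur → does not occur.
Scavenge line fails [OR]: CO2 absorber malfunctions=not, Cylinder backup unavailable=not, O2 supply down=not → no input occurs → does not occur.
Breathing circuit fails [AND]: Outboard pressure regulator malfunctions=not, Primary vaporizer lost=not, Auxiliary CO2 absorber 2 is inoperative=occurs → not all inputs occur → does not occur.
Anesthesia gas delivery interrupted [OR]: Scavenge line fails=not, Breathing circuit fails=not → no input occurs → does not occur.

No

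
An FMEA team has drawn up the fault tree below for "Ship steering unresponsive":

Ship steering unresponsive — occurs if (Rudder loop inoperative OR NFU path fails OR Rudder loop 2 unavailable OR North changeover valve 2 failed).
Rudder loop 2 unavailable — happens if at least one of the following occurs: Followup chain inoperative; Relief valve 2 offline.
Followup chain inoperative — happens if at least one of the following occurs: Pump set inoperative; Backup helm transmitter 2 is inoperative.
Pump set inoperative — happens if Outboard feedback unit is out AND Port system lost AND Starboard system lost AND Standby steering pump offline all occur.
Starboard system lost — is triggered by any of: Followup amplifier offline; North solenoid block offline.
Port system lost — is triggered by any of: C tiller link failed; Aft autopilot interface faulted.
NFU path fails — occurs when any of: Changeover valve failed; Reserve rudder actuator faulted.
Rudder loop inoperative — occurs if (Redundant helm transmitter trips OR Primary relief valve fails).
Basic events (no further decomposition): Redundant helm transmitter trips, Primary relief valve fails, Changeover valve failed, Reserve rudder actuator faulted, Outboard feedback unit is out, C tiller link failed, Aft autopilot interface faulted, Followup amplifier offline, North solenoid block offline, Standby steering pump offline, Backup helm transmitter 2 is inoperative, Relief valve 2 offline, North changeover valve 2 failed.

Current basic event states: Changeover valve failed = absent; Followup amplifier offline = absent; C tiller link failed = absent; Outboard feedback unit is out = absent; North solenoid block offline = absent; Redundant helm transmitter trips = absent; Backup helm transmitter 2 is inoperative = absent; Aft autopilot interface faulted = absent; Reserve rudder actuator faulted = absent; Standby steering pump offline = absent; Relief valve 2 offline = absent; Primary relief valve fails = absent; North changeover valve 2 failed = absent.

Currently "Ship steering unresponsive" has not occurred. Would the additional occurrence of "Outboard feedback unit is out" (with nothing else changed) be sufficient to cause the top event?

No

Counterfactual: set "Outboard feedback unit is out" to occurred.
Rudder loop inoperative [OR]: Redundant helm transmitter trips=not, Primary relief valve fails=not → no input occurs → does not occur.
NFU path fails [OR]: Changeover valve failed=not, Reserve rudder actuator faulted=not → no input occurs → does not occur.
Port system lost [OR]: C tiller link failed=not, Aft autopilot interface faulted=not → no input occurs → does not occur.
Starboard system lost [OR]: Followup amplifier offline=not, North solenoid block offline=not → no input occurs → does not occur.
Pump set inoperative [AND]: Outboard feedback unit is out=occurs, Port system lost=not, Starboard system lost=not, Standby steering pump offline=not → not all inputs occur → does not occur.
Followup chain inoperative [OR]: Pump set inoperative=not, Backup helm transmitter 2 is inoperative=not → no input occurs → does not occur.
Rudder loop 2 unavailable [OR]: Followup chain inoperative=not, Relief valve 2 offline=not → no input occurs → does not occur.
Ship steering unresponsive [OR]: Rudder loop inoperative=not, NFU path fails=not, Rudder loop 2 unavailable=not, North changeover valve 2 failed=not → no input occurs → does not occur.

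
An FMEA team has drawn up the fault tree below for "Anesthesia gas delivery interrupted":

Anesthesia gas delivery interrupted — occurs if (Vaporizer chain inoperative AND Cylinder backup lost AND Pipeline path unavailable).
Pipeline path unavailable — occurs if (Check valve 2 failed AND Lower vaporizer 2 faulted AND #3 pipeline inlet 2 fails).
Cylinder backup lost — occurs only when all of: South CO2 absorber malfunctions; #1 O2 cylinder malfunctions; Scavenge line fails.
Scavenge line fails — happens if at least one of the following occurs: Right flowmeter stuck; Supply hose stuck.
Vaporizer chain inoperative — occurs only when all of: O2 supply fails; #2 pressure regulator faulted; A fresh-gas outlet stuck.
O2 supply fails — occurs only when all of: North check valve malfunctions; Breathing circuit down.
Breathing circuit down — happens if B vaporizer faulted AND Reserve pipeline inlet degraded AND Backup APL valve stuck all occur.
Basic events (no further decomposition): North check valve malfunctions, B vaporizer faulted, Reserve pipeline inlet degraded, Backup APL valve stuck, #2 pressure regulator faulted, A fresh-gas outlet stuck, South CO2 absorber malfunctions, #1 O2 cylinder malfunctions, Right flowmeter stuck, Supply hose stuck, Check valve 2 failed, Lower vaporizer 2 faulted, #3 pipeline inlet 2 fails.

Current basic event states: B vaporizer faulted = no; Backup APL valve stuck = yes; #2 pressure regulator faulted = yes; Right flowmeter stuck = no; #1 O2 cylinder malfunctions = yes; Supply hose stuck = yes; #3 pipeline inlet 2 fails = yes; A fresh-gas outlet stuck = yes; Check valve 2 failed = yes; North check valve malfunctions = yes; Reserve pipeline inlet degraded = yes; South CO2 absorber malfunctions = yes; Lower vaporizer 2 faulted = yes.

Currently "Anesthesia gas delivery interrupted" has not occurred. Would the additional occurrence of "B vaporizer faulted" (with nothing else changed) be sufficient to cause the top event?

Yes

Counterfactual: set "B vaporizer faulted" to occurred.
Breathing circuit down [AND]: B vaporizer faulted=occurs, Reserve pipeline inlet degraded=occurs, Backup APL valve stuck=occurs → all inputs occur → occurs.
O2 supply fails [AND]: North check valve malfunctions=occurs, Breathing circuit down=occurs → all inputs occur → occurs.
Vaporizer chain inoperative [AND]: O2 supply fails=occurs, #2 pressure regulator faulted=occurs, A fresh-gas outlet stuck=occurs → all inputs occur → occurs.
Scavenge line fails [OR]: Right flowmeter stuck=not, Supply hose stuck=occurs → at least one input occurs → occurs.
Cylinder backup lost [AND]: South CO2 absorber malfunctions=occurs, #1 O2 cylinder malfunctions=occurs, Scavenge line fails=occurs → all inputs occur → occurs.
Pipeline path unavailable [AND]: Check valve 2 failed=occurs, Lower vaporizer 2 faulted=occurs, #3 pipeline inlet 2 fails=occurs → all inputs occur → occurs.
Anesthesia gas delivery interrupted [AND]: Vaporizer chain inoperative=occurs, Cylinder backup lost=occurs, Pipeline path unavailable=occurs → all inputs occur → occurs.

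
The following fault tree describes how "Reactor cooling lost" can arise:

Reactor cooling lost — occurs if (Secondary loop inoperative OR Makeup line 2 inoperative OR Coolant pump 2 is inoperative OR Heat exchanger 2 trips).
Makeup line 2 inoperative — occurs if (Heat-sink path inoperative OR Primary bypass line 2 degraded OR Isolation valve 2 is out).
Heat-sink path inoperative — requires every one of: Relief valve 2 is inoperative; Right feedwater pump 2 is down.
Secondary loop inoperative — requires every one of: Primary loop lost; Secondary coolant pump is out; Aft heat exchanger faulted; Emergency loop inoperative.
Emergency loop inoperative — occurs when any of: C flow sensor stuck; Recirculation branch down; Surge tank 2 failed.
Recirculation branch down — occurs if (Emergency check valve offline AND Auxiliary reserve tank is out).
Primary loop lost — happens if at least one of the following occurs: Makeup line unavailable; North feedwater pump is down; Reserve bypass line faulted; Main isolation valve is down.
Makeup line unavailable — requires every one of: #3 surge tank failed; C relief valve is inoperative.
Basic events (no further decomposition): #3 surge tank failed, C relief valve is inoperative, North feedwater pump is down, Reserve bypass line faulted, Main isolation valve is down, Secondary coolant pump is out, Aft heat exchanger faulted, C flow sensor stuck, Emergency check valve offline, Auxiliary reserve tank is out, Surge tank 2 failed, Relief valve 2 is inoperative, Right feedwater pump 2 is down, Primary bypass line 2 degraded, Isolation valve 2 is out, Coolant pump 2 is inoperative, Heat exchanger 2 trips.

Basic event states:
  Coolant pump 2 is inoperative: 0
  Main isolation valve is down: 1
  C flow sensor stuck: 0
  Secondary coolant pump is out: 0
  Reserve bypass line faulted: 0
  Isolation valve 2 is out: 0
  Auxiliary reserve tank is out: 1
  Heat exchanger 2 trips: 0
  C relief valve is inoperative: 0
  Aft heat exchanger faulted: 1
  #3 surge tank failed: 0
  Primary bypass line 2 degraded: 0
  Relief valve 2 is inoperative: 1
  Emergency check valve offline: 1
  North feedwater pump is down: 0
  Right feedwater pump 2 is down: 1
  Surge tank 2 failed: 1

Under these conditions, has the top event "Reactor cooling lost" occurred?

Makeup line unavailable [AND]: #3 surge tank failed=not, C relief valve is inoperative=not → not all inputs occur → does not occur.
Primary loop lost [OR]: Makeup line unavailable=not, North feedwater pump is down=not, Reserve bypass line faulted=not, Main isolation valve is down=occurs → at least one input occurs → occurs.
Recirculation branch down [AND]: Emergency check valve offline=occurs, Auxiliary reserve tank is out=occurs → all inputs occur → occurs.
Emergency loop inoperative [OR]: C flow sensor stuck=not, Recirculation branch down=occurs, Surge tank 2 failed=occurs → at least one input occurs → occurs.
Secondary loop inoperative [AND]: Primary loop lost=occurs, Secondary coolant pump is out=not, Aft heat exchanger faulted=occurs, Emergency loop inoperative=occurs → not all inputs occur → does not occur.
Heat-sink path inoperative [AND]: Relief valve 2 is inoperative=occurs, Right feedwater pump 2 is down=occurs → all inputs occur → occurs.
Makeup line 2 inoperative [OR]: Heat-sink path inoperative=occurs, Primary bypass line 2 degraded=not, Isolation valve 2 is out=not → at least one input occurs → occurs.
Reactor cooling lost [OR]: Secondary loop inoperative=not, Makeup line 2 inoperative=occurs, Coolant pump 2 is inoperative=not, Heat exchanger 2 trips=not → at least one input occurs → occurs.

Yes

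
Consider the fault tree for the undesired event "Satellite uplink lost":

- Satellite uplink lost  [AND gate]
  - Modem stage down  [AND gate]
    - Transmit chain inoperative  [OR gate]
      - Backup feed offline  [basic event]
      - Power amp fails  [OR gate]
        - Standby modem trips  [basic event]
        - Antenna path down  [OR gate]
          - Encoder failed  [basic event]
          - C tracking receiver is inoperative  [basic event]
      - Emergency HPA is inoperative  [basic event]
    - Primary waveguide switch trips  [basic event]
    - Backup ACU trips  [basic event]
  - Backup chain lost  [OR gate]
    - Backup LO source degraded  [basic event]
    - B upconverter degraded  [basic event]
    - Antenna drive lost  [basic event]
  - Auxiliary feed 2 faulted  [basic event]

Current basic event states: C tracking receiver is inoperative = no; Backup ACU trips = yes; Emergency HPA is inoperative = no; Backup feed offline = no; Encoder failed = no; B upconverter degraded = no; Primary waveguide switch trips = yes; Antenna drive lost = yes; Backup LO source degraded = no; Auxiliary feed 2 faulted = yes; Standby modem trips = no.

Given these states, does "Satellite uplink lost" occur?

No

Antenna path down [OR]: Encoder failed=not, C tracking receiver is inoperative=not → no input occurs → does not occur.
Power amp fails [OR]: Standby modem trips=not, Antenna path down=not → no input occurs → does not occur.
Transmit chain inoperative [OR]: Backup feed offline=not, Power amp fails=not, Emergency HPA is inoperative=not → no input occurs → does not occur.
Modem stage down [AND]: Transmit chain inoperative=not, Primary waveguide switch trips=occurs, Backup ACU trips=occurs → not all inputs occur → does not occur.
Backup chain lost [OR]: Backup LO source degraded=not, B upconverter degraded=not, Antenna drive lost=occurs → at least one input occurs → occurs.
Satellite uplink lost [AND]: Modem stage down=not, Backup chain lost=occurs, Auxiliary feed 2 faulted=occurs → not all inputs occur → does not occur.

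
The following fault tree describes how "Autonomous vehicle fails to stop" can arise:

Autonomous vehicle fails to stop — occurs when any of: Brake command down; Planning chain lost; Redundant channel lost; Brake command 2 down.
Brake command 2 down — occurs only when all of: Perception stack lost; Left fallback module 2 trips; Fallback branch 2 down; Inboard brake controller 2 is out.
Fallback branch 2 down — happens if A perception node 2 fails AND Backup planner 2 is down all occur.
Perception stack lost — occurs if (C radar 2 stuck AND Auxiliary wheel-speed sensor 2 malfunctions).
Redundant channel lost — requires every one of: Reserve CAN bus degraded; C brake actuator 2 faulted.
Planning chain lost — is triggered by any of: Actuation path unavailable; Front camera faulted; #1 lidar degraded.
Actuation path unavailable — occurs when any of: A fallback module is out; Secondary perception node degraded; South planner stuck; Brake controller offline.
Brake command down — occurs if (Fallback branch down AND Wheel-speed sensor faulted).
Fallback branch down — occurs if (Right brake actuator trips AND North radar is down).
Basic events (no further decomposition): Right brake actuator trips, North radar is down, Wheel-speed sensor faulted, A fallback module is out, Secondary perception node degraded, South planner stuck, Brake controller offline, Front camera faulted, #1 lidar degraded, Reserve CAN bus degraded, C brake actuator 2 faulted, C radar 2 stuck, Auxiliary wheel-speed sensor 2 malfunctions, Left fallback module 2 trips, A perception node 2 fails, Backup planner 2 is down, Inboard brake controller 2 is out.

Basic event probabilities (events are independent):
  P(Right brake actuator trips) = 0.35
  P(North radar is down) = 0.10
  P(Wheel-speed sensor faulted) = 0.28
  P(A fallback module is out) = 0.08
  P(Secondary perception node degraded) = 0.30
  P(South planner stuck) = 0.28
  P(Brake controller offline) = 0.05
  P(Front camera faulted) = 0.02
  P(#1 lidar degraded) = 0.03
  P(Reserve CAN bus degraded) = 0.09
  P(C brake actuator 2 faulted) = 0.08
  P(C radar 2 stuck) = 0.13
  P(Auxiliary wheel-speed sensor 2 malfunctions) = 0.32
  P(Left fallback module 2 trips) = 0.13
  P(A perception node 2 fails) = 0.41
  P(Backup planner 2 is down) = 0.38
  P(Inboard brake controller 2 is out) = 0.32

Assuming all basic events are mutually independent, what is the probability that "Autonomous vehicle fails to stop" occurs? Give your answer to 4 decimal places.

P(Fallback branch down) [AND] = 0.35 × 0.10 = 0.035000
P(Brake command down) [AND] = 0.035000 × 0.28 = 0.009800
P(Actuation path unavailable) [OR] = 1 − (1−0.08) × (1−0.30) × (1−0.28) × (1−0.05) = 0.559504
P(Planning chain lost) [OR] = 1 − (1−0.559504) × (1−0.02) × (1−0.03) = 0.581265
P(Redundant channel lost) [AND] = 0.09 × 0.08 = 0.007200
P(Perception stack lost) [AND] = 0.13 × 0.32 = 0.041600
P(Fallback branch 2 down) [AND] = 0.41 × 0.38 = 0.155800
P(Brake command 2 down) [AND] = 0.041600 × 0.13 × 0.155800 × 0.32 = 0.000270
P(Autonomous vehicle fails to stop) [OR] = 1 − (1−0.009800) × (1−0.581265) × (1−0.007200) × (1−0.000270) = 0.588465
Rounded to 4 decimal places: P(Autonomous vehicle fails to stop) ≈ 0.5885.

0.5885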